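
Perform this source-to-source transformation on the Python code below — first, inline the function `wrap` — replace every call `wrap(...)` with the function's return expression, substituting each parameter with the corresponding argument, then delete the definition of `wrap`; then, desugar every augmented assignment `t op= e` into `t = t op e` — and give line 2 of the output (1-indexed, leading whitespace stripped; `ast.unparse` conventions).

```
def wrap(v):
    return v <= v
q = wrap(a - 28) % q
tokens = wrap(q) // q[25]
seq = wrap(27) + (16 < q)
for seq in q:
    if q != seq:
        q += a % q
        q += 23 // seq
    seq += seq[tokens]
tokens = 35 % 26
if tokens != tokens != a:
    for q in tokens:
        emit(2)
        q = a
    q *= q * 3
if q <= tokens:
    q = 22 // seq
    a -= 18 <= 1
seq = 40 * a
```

Transformed code:
q = (a - 28 <= a - 28) % q
tokens = (q <= q) // q[25]
seq = (27 <= 27) + (16 < q)
for seq in q:
    if q != seq:
        q = q + a % q
        q = q + 23 // seq
    seq = seq + seq[tokens]
tokens = 35 % 26
if tokens != tokens != a:
    for q in tokens:
        emit(2)
        q = a
    q = q * (q * 3)
if q <= tokens:
    q = 22 // seq
    a = a - (18 <= 1)
seq = 40 * a

tokens = (q <= q) // q[25]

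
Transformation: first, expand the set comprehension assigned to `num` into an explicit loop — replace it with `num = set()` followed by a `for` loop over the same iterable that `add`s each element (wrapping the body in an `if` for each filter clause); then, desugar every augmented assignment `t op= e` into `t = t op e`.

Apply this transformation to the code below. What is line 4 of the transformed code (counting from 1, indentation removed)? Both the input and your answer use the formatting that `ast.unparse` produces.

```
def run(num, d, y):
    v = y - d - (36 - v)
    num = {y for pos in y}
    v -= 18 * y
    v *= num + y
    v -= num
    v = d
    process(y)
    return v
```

for pos in y:

Transformed code:
def run(num, d, y):
    v = y - d - (36 - v)
    num = set()
    for pos in y:
        num.add(y)
    v = v - 18 * y
    v = v * (num + y)
    v = v - num
    v = d
    process(y)
    return v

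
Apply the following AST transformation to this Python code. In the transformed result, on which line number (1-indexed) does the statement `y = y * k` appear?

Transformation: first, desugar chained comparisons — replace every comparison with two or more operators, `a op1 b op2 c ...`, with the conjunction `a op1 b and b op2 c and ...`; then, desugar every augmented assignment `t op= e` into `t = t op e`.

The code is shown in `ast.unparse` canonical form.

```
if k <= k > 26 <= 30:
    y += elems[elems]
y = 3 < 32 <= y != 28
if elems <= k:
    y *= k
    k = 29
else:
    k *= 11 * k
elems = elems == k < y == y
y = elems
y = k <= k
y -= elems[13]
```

Transformed code:
if k <= k and k > 26 and (26 <= 30):
    y = y + elems[elems]
y = 3 < 32 and 32 <= y and (y != 28)
if elems <= k:
    y = y * k
    k = 29
else:
    k = k * (11 * k)
elems = elems == k and k < y and (y == y)
y = elems
y = k <= k
y = y - elems[13]

5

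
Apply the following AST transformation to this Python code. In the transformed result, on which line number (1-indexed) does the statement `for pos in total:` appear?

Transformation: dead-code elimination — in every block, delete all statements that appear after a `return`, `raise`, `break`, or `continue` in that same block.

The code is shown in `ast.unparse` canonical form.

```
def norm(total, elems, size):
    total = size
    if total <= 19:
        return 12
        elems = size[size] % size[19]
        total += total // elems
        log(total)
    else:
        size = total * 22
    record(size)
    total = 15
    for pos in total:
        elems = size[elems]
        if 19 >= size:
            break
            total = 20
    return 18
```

9

Transformed code:
def norm(total, elems, size):
    total = size
    if total <= 19:
        return 12
    else:
        size = total * 22
    record(size)
    total = 15
    for pos in total:
        elems = size[elems]
        if 19 >= size:
            break
    return 18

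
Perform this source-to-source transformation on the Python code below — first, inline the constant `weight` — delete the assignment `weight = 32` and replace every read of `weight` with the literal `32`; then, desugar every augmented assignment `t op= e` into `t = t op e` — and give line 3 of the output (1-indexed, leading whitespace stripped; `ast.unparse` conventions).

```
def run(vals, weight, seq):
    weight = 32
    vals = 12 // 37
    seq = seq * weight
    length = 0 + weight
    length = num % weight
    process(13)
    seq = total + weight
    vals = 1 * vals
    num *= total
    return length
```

seq = seq * 32

Transformed code:
def run(vals, weight, seq):
    vals = 12 // 37
    seq = seq * 32
    length = 0 + 32
    length = num % 32
    process(13)
    seq = total + 32
    vals = 1 * vals
    num = num * total
    return length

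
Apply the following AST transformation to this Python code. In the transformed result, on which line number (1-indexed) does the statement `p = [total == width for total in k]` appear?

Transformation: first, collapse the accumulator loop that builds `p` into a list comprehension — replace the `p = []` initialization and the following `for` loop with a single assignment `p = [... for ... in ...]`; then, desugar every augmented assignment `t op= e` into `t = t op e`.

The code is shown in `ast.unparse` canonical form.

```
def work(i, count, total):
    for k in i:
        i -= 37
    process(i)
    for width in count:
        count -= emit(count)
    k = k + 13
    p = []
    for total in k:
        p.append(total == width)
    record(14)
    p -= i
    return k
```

Transformed code:
def work(i, count, total):
    for k in i:
        i = i - 37
    process(i)
    for width in count:
        count = count - emit(count)
    k = k + 13
    p = [total == width for total in k]
    record(14)
    p = p - i
    return k

8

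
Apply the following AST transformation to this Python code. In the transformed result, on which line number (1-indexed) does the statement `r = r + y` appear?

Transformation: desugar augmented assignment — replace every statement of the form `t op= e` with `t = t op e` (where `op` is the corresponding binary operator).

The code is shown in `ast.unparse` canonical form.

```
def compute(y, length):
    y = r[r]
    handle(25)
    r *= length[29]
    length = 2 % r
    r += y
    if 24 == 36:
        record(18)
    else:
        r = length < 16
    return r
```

6

Transformed code:
def compute(y, length):
    y = r[r]
    handle(25)
    r = r * length[29]
    length = 2 % r
    r = r + y
    if 24 == 36:
        record(18)
    else:
        r = length < 16
    return r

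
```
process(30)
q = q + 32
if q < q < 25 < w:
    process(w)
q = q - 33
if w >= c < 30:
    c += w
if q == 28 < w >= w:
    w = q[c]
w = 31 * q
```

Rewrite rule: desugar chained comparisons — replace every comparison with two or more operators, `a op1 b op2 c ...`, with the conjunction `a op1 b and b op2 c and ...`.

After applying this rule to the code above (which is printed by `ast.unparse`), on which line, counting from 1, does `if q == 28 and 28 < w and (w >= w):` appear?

8

Transformed code:
process(30)
q = q + 32
if q < q and q < 25 and (25 < w):
    process(w)
q = q - 33
if w >= c and c < 30:
    c += w
if q == 28 and 28 < w and (w >= w):
    w = q[c]
w = 31 * q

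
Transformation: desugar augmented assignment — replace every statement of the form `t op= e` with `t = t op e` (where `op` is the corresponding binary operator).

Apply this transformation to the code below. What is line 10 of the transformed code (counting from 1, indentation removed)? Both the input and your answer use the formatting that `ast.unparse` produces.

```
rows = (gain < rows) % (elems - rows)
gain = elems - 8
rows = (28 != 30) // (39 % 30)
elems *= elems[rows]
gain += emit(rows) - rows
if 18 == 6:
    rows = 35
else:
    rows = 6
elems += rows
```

elems = elems + rows

Transformed code:
rows = (gain < rows) % (elems - rows)
gain = elems - 8
rows = (28 != 30) // (39 % 30)
elems = elems * elems[rows]
gain = gain + (emit(rows) - rows)
if 18 == 6:
    rows = 35
else:
    rows = 6
elems = elems + rows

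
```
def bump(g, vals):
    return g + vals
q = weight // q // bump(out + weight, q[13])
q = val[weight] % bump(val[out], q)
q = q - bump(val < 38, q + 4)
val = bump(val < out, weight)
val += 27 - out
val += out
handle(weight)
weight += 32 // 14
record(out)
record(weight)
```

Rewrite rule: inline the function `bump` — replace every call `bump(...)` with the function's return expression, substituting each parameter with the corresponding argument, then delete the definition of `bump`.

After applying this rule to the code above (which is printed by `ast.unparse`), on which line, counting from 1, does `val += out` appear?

6

Transformed code:
q = weight // q // (out + weight + q[13])
q = val[weight] % (val[out] + q)
q = q - ((val < 38) + (q + 4))
val = (val < out) + weight
val += 27 - out
val += out
handle(weight)
weight += 32 // 14
record(out)
record(weight)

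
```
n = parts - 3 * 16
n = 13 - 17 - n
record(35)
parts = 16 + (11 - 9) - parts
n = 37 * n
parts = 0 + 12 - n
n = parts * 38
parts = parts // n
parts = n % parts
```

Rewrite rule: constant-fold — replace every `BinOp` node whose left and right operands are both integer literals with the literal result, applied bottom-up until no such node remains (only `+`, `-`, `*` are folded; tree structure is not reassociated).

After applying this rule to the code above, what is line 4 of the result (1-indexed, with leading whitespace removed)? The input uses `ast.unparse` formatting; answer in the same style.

Transformed code:
n = parts - 48
n = -4 - n
record(35)
parts = 18 - parts
n = 37 * n
parts = 12 - n
n = parts * 38
parts = parts // n
parts = n % parts

parts = 18 - parts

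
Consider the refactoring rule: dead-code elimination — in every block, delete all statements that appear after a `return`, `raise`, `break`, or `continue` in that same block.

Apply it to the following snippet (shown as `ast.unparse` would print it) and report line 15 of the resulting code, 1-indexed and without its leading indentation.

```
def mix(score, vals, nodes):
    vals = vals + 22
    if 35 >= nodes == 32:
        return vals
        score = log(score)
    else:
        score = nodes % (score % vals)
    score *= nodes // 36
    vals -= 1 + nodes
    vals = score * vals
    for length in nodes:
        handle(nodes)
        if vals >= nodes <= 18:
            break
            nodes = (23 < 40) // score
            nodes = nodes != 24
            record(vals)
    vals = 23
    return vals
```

return vals

Transformed code:
def mix(score, vals, nodes):
    vals = vals + 22
    if 35 >= nodes == 32:
        return vals
    else:
        score = nodes % (score % vals)
    score *= nodes // 36
    vals -= 1 + nodes
    vals = score * vals
    for length in nodes:
        handle(nodes)
        if vals >= nodes <= 18:
            break
    vals = 23
    return vals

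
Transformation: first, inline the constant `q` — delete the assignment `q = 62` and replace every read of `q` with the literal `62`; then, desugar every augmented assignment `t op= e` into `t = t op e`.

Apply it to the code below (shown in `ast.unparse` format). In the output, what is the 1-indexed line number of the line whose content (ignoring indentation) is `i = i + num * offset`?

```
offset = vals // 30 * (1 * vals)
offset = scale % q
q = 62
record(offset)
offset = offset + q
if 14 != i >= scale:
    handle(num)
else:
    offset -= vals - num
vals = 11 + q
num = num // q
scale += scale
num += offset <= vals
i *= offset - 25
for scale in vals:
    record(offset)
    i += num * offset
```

16

Transformed code:
offset = vals // 30 * (1 * vals)
offset = scale % 62
record(offset)
offset = offset + 62
if 14 != i >= scale:
    handle(num)
else:
    offset = offset - (vals - num)
vals = 11 + 62
num = num // 62
scale = scale + scale
num = num + (offset <= vals)
i = i * (offset - 25)
for scale in vals:
    record(offset)
    i = i + num * offset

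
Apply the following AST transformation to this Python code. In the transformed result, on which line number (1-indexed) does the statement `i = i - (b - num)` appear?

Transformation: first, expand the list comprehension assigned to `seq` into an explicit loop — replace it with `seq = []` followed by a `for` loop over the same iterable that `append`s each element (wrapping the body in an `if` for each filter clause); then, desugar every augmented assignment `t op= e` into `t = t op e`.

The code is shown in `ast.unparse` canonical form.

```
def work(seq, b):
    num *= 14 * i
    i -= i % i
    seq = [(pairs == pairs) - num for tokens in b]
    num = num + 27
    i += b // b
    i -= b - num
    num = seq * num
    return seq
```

9

Transformed code:
def work(seq, b):
    num = num * (14 * i)
    i = i - i % i
    seq = []
    for tokens in b:
        seq.append((pairs == pairs) - num)
    num = num + 27
    i = i + b // b
    i = i - (b - num)
    num = seq * num
    return seq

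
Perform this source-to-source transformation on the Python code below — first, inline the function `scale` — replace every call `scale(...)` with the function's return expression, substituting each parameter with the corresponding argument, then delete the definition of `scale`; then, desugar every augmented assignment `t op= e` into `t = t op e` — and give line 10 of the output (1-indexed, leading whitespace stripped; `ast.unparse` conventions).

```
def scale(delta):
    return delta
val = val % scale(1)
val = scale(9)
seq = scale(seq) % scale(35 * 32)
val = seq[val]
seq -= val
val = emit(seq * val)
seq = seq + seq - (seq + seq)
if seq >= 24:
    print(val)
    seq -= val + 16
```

seq = seq - (val + 16)

Transformed code:
val = val % 1
val = 9
seq = seq % (35 * 32)
val = seq[val]
seq = seq - val
val = emit(seq * val)
seq = seq + seq - (seq + seq)
if seq >= 24:
    print(val)
    seq = seq - (val + 16)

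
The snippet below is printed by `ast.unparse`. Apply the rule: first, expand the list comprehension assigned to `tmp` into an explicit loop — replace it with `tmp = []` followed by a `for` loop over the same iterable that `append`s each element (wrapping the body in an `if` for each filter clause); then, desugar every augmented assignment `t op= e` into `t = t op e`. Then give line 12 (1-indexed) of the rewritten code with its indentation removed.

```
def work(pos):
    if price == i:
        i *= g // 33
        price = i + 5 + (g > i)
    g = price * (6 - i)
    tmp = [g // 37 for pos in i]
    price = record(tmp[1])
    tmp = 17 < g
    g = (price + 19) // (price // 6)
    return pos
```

return pos

Transformed code:
def work(pos):
    if price == i:
        i = i * (g // 33)
        price = i + 5 + (g > i)
    g = price * (6 - i)
    tmp = []
    for pos in i:
        tmp.append(g // 37)
    price = record(tmp[1])
    tmp = 17 < g
    g = (price + 19) // (price // 6)
    return pos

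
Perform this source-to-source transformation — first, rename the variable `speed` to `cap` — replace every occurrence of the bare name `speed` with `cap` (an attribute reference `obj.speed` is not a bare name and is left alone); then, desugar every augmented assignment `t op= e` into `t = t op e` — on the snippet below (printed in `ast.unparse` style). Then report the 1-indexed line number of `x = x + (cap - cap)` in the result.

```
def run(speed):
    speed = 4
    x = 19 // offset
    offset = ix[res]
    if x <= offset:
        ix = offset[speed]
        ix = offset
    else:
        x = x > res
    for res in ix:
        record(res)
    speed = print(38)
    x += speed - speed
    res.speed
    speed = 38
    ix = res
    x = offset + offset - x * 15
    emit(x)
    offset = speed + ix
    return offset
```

13

Transformed code:
def run(cap):
    cap = 4
    x = 19 // offset
    offset = ix[res]
    if x <= offset:
        ix = offset[cap]
        ix = offset
    else:
        x = x > res
    for res in ix:
        record(res)
    cap = print(38)
    x = x + (cap - cap)
    res.speed
    cap = 38
    ix = res
    x = offset + offset - x * 15
    emit(x)
    offset = cap + ix
    return offset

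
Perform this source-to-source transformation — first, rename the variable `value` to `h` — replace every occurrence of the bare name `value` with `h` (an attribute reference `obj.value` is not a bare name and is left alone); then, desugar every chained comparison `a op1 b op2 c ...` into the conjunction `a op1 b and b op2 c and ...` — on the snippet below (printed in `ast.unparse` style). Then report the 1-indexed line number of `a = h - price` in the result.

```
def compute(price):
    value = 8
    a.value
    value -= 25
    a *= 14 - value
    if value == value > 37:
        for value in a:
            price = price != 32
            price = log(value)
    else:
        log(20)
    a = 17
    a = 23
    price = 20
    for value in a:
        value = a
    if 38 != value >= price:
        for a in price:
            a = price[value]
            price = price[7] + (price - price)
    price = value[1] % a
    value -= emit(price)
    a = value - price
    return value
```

23

Transformed code:
def compute(price):
    h = 8
    a.value
    h -= 25
    a *= 14 - h
    if h == h and h > 37:
        for h in a:
            price = price != 32
            price = log(h)
    else:
        log(20)
    a = 17
    a = 23
    price = 20
    for h in a:
        h = a
    if 38 != h and h >= price:
        for a in price:
            a = price[h]
            price = price[7] + (price - price)
    price = h[1] % a
    h -= emit(price)
    a = h - price
    return h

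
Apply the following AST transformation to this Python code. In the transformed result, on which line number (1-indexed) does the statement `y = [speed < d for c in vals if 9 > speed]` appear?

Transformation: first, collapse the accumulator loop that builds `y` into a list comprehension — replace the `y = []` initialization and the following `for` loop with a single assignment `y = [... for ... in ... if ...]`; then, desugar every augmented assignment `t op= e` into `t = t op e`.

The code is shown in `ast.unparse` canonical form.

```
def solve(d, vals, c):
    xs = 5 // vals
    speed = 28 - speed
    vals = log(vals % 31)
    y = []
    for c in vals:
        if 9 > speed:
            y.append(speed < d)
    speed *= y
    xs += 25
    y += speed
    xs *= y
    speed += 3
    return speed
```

Transformed code:
def solve(d, vals, c):
    xs = 5 // vals
    speed = 28 - speed
    vals = log(vals % 31)
    y = [speed < d for c in vals if 9 > speed]
    speed = speed * y
    xs = xs + 25
    y = y + speed
    xs = xs * y
    speed = speed + 3
    return speed

5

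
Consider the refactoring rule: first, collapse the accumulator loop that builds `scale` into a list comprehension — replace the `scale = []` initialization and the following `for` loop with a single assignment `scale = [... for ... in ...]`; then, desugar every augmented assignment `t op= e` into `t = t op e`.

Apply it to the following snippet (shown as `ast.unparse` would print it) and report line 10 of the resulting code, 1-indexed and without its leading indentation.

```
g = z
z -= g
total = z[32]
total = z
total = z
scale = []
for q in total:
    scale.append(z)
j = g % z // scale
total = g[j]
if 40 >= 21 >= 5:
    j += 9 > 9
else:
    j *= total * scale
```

Transformed code:
g = z
z = z - g
total = z[32]
total = z
total = z
scale = [z for q in total]
j = g % z // scale
total = g[j]
if 40 >= 21 >= 5:
    j = j + (9 > 9)
else:
    j = j * (total * scale)

j = j + (9 > 9)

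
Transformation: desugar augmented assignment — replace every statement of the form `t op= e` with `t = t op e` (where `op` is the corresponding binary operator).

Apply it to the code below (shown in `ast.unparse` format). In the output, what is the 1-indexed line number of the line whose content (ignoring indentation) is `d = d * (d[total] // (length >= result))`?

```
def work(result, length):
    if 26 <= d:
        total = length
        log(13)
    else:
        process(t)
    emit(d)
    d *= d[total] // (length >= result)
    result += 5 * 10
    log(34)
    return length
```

Transformed code:
def work(result, length):
    if 26 <= d:
        total = length
        log(13)
    else:
        process(t)
    emit(d)
    d = d * (d[total] // (length >= result))
    result = result + 5 * 10
    log(34)
    return length

8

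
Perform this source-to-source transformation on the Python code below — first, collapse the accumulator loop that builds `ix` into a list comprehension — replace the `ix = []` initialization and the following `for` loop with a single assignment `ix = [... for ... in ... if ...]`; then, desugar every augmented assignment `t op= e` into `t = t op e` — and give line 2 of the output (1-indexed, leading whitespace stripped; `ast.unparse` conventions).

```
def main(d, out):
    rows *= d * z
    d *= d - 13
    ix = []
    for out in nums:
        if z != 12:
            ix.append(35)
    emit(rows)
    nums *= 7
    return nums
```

Transformed code:
def main(d, out):
    rows = rows * (d * z)
    d = d * (d - 13)
    ix = [35 for out in nums if z != 12]
    emit(rows)
    nums = nums * 7
    return nums

rows = rows * (d * z)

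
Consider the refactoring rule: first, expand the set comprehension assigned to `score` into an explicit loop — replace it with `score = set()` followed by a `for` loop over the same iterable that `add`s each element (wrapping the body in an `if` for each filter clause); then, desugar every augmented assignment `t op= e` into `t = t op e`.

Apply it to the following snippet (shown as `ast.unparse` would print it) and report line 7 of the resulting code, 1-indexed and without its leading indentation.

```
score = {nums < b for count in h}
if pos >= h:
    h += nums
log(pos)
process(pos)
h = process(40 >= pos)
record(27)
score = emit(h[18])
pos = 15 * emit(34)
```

process(pos)

Transformed code:
score = set()
for count in h:
    score.add(nums < b)
if pos >= h:
    h = h + nums
log(pos)
process(pos)
h = process(40 >= pos)
record(27)
score = emit(h[18])
pos = 15 * emit(34)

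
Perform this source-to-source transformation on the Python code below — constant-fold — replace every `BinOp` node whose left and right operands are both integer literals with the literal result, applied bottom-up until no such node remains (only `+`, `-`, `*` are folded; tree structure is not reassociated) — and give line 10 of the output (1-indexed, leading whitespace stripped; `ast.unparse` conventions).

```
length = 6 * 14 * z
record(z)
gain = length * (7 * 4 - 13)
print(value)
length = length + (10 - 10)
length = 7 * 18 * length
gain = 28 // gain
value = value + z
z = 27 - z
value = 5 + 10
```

value = 15

Transformed code:
length = 84 * z
record(z)
gain = length * 15
print(value)
length = length + 0
length = 126 * length
gain = 28 // gain
value = value + z
z = 27 - z
value = 15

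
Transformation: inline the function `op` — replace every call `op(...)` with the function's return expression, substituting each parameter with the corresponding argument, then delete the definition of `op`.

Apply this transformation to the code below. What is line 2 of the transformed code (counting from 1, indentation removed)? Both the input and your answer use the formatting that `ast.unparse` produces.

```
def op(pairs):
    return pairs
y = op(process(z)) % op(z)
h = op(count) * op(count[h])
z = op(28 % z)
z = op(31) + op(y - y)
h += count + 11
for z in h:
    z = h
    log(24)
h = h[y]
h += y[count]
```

h = count * count[h]

Transformed code:
y = process(z) % z
h = count * count[h]
z = 28 % z
z = 31 + (y - y)
h += count + 11
for z in h:
    z = h
    log(24)
h = h[y]
h += y[count]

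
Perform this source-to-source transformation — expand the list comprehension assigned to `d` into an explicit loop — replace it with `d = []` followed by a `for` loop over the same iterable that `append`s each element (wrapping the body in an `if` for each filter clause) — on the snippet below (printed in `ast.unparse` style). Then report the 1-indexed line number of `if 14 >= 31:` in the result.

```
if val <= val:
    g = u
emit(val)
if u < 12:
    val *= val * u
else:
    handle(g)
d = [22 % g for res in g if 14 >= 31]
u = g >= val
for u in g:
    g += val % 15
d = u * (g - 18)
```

10

Transformed code:
if val <= val:
    g = u
emit(val)
if u < 12:
    val *= val * u
else:
    handle(g)
d = []
for res in g:
    if 14 >= 31:
        d.append(22 % g)
u = g >= val
for u in g:
    g += val % 15
d = u * (g - 18)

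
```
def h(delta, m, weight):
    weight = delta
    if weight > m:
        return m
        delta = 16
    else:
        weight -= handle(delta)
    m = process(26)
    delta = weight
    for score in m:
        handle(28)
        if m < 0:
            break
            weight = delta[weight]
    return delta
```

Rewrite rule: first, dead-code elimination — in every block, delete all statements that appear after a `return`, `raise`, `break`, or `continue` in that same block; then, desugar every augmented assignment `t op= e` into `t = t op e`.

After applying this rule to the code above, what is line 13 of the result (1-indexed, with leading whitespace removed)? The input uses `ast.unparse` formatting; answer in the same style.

Transformed code:
def h(delta, m, weight):
    weight = delta
    if weight > m:
        return m
    else:
        weight = weight - handle(delta)
    m = process(26)
    delta = weight
    for score in m:
        handle(28)
        if m < 0:
            break
    return delta

return delta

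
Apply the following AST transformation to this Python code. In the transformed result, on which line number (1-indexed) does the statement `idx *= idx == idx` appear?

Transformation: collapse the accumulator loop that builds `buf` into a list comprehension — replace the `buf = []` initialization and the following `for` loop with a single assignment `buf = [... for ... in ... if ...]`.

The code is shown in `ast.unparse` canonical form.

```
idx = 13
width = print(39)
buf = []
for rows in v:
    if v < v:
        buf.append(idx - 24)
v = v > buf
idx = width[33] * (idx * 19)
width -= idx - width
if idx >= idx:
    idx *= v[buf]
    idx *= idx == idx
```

9

Transformed code:
idx = 13
width = print(39)
buf = [idx - 24 for rows in v if v < v]
v = v > buf
idx = width[33] * (idx * 19)
width -= idx - width
if idx >= idx:
    idx *= v[buf]
    idx *= idx == idx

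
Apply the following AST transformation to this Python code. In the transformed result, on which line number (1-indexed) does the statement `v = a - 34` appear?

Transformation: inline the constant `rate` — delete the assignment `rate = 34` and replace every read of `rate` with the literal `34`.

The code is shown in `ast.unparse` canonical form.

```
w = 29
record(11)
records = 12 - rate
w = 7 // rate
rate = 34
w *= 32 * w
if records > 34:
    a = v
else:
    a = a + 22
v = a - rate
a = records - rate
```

10

Transformed code:
w = 29
record(11)
records = 12 - 34
w = 7 // 34
w *= 32 * w
if records > 34:
    a = v
else:
    a = a + 22
v = a - 34
a = records - 34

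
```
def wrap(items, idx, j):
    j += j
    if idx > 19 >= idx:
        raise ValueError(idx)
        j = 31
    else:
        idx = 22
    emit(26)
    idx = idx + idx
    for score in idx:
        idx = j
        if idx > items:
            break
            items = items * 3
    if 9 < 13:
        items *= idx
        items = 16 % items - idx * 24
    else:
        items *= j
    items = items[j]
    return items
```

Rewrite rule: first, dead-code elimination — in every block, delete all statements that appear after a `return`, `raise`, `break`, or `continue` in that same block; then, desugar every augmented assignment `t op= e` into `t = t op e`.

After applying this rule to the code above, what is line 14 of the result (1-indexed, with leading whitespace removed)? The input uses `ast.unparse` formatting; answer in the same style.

Transformed code:
def wrap(items, idx, j):
    j = j + j
    if idx > 19 >= idx:
        raise ValueError(idx)
    else:
        idx = 22
    emit(26)
    idx = idx + idx
    for score in idx:
        idx = j
        if idx > items:
            break
    if 9 < 13:
        items = items * idx
        items = 16 % items - idx * 24
    else:
        items = items * j
    items = items[j]
    return items

items = items * idx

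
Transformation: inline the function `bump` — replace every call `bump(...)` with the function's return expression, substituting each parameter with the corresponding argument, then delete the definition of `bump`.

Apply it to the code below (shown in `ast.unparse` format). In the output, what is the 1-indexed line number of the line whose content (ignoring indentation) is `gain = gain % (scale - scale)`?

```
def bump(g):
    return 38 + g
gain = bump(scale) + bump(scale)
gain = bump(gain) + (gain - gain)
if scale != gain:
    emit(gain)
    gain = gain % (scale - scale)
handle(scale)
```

5

Transformed code:
gain = 38 + scale + (38 + scale)
gain = 38 + gain + (gain - gain)
if scale != gain:
    emit(gain)
    gain = gain % (scale - scale)
handle(scale)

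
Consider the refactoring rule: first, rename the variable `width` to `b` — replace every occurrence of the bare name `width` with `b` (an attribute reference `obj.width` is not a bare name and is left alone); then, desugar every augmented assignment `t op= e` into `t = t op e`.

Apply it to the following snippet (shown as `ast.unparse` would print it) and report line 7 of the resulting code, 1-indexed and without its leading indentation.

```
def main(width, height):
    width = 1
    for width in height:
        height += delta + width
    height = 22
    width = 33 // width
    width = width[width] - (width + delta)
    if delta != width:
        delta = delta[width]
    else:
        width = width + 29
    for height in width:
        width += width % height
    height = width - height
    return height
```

Transformed code:
def main(b, height):
    b = 1
    for b in height:
        height = height + (delta + b)
    height = 22
    b = 33 // b
    b = b[b] - (b + delta)
    if delta != b:
        delta = delta[b]
    else:
        b = b + 29
    for height in b:
        b = b + b % height
    height = b - height
    return height

b = b[b] - (b + delta)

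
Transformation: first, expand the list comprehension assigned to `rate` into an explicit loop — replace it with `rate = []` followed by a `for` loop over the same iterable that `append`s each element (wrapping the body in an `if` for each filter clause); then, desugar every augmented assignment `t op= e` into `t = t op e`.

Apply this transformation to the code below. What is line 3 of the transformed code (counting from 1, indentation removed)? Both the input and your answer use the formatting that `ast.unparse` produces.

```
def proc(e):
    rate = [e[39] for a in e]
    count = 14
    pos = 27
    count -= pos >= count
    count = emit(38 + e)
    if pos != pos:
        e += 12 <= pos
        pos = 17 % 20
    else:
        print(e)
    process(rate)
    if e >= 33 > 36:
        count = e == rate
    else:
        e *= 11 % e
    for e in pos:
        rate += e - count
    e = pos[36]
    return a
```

for a in e:

Transformed code:
def proc(e):
    rate = []
    for a in e:
        rate.append(e[39])
    count = 14
    pos = 27
    count = count - (pos >= count)
    count = emit(38 + e)
    if pos != pos:
        e = e + (12 <= pos)
        pos = 17 % 20
    else:
        print(e)
    process(rate)
    if e >= 33 > 36:
        count = e == rate
    else:
        e = e * (11 % e)
    for e in pos:
        rate = rate + (e - count)
    e = pos[36]
    return a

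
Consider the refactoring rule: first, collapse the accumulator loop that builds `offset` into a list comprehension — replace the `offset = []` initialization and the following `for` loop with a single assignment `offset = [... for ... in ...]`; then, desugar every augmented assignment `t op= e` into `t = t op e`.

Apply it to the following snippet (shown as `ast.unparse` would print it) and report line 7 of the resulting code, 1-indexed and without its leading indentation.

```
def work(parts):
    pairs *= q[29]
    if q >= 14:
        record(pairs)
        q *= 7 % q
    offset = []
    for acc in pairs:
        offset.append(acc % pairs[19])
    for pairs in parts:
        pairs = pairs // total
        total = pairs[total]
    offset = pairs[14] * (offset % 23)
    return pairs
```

Transformed code:
def work(parts):
    pairs = pairs * q[29]
    if q >= 14:
        record(pairs)
        q = q * (7 % q)
    offset = [acc % pairs[19] for acc in pairs]
    for pairs in parts:
        pairs = pairs // total
        total = pairs[total]
    offset = pairs[14] * (offset % 23)
    return pairs

for pairs in parts:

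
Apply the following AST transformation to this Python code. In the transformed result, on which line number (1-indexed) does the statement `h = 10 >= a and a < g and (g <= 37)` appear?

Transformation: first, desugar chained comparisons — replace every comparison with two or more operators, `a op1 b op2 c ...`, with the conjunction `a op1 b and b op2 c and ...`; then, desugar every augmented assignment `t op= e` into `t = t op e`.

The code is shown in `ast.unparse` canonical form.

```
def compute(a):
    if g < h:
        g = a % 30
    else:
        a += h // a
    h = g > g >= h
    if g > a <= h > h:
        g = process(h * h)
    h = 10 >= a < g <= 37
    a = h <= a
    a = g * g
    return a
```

Transformed code:
def compute(a):
    if g < h:
        g = a % 30
    else:
        a = a + h // a
    h = g > g and g >= h
    if g > a and a <= h and (h > h):
        g = process(h * h)
    h = 10 >= a and a < g and (g <= 37)
    a = h <= a
    a = g * g
    return a

9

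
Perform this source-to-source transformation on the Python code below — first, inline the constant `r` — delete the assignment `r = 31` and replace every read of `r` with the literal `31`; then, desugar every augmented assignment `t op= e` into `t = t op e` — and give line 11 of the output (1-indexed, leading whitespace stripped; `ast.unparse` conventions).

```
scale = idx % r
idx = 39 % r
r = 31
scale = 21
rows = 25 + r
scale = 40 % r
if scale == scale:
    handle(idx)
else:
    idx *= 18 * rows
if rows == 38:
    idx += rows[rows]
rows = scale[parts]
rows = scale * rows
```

Transformed code:
scale = idx % 31
idx = 39 % 31
scale = 21
rows = 25 + 31
scale = 40 % 31
if scale == scale:
    handle(idx)
else:
    idx = idx * (18 * rows)
if rows == 38:
    idx = idx + rows[rows]
rows = scale[parts]
rows = scale * rows

idx = idx + rows[rows]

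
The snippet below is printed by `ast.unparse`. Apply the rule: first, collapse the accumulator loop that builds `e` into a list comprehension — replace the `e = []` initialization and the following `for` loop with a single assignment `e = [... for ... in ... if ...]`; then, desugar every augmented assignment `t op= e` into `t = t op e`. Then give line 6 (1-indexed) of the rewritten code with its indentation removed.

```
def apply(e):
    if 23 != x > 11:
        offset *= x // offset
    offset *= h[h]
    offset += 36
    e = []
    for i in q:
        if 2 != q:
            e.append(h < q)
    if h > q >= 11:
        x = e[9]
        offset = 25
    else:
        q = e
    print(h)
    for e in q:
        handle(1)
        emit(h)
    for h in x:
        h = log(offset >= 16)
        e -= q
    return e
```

Transformed code:
def apply(e):
    if 23 != x > 11:
        offset = offset * (x // offset)
    offset = offset * h[h]
    offset = offset + 36
    e = [h < q for i in q if 2 != q]
    if h > q >= 11:
        x = e[9]
        offset = 25
    else:
        q = e
    print(h)
    for e in q:
        handle(1)
        emit(h)
    for h in x:
        h = log(offset >= 16)
        e = e - q
    return e

e = [h < q for i in q if 2 != q]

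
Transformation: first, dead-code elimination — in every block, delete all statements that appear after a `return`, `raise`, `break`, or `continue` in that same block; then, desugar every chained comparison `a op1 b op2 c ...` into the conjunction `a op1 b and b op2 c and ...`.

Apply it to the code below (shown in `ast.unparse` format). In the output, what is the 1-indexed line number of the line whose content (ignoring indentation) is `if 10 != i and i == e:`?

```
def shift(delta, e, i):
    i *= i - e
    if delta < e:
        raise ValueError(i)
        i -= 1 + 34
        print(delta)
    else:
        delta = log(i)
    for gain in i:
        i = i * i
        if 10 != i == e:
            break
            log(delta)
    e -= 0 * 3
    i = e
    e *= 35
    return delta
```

Transformed code:
def shift(delta, e, i):
    i *= i - e
    if delta < e:
        raise ValueError(i)
    else:
        delta = log(i)
    for gain in i:
        i = i * i
        if 10 != i and i == e:
            break
    e -= 0 * 3
    i = e
    e *= 35
    return delta

9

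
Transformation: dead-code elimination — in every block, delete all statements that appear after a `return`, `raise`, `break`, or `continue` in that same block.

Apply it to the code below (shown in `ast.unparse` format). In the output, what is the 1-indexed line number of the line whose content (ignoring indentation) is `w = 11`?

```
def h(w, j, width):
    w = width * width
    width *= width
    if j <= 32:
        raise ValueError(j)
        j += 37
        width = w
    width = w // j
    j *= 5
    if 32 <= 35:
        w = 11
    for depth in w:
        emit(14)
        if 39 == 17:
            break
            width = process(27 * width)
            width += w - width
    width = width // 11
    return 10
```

9

Transformed code:
def h(w, j, width):
    w = width * width
    width *= width
    if j <= 32:
        raise ValueError(j)
    width = w // j
    j *= 5
    if 32 <= 35:
        w = 11
    for depth in w:
        emit(14)
        if 39 == 17:
            break
    width = width // 11
    return 10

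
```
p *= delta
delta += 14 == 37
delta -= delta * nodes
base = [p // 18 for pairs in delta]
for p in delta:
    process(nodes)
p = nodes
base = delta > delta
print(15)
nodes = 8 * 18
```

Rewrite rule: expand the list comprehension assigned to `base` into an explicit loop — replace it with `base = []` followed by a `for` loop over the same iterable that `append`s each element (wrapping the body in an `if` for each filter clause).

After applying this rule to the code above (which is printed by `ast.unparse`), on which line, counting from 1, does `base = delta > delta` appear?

Transformed code:
p *= delta
delta += 14 == 37
delta -= delta * nodes
base = []
for pairs in delta:
    base.append(p // 18)
for p in delta:
    process(nodes)
p = nodes
base = delta > delta
print(15)
nodes = 8 * 18

10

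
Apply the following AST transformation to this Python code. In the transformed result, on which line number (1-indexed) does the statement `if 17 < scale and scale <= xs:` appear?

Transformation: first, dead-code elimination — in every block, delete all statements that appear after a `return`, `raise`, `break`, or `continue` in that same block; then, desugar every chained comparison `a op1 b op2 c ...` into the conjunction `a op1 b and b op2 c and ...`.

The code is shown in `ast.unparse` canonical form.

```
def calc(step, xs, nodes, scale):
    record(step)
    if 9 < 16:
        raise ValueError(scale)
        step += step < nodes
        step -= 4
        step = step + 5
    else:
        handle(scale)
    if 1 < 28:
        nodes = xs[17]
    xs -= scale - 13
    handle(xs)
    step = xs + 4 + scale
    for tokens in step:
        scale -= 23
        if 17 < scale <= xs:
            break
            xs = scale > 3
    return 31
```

14

Transformed code:
def calc(step, xs, nodes, scale):
    record(step)
    if 9 < 16:
        raise ValueError(scale)
    else:
        handle(scale)
    if 1 < 28:
        nodes = xs[17]
    xs -= scale - 13
    handle(xs)
    step = xs + 4 + scale
    for tokens in step:
        scale -= 23
        if 17 < scale and scale <= xs:
            break
    return 31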